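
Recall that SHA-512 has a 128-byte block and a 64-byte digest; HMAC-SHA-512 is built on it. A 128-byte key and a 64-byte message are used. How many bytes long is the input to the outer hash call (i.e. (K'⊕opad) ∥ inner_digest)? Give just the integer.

192

Key is 128 ≤ 128 bytes, zero-padded: |K'| = 128.
Outer input = (K'⊕opad) ∥ H(inner) → 128 + 64 = 192 bytes.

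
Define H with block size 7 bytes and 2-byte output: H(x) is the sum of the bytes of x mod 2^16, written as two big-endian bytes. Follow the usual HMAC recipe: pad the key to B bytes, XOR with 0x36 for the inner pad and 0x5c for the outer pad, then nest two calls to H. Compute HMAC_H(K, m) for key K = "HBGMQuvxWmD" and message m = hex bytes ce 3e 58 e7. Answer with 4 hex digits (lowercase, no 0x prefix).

032f

Key "HBGMQuvxWmD" = 48 42 47 4d 51 75 76 78 57 6d 44 is 11 bytes > B = 7, so hash it first: H(key) = 03 da, then zero-pad to 7 bytes: K' = 03 da 00 00 00 00 00.
K' ⊕ ipad = 35 ec 36 36 36 36 36.  K' ⊕ opad = 5f 86 5c 5c 5c 5c 5c.
Inner input = (K'⊕ipad) ∥ m = 35 ec 36 36 36 36 36 ∥ ce 3e 58 e7.
Inner hash: sum = 53+236+54+54+54+54+54+206+62+88+231 = 1146 → 04 7a.
Outer input = (K'⊕opad) ∥ inner = 5f 86 5c 5c 5c 5c 5c ∥ 04 7a.
Outer hash (tag): sum = 95+134+92+92+92+92+92+4+122 = 815 → 03 2f.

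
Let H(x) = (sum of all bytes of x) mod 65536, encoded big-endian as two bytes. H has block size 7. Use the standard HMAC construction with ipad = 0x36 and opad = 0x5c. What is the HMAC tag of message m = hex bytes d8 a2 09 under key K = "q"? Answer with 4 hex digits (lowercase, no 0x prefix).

0266

Key "q" = 71 is 1 byte ≤ B = 7; zero-pad to 7 bytes: K' = 71 00 00 00 00 00 00.
K' ⊕ ipad = 47 36 36 36 36 36 36.  K' ⊕ opad = 2d 5c 5c 5c 5c 5c 5c.
Inner input = (K'⊕ipad) ∥ m = 47 36 36 36 36 36 36 ∥ d8 a2 09.
Inner hash: sum = 71+54+54+54+54+54+54+216+162+9 = 782 → 03 0e.
Outer input = (K'⊕opad) ∥ inner = 2d 5c 5c 5c 5c 5c 5c ∥ 03 0e.
Outer hash (tag): sum = 45+92+92+92+92+92+92+3+14 = 614 → 02 66.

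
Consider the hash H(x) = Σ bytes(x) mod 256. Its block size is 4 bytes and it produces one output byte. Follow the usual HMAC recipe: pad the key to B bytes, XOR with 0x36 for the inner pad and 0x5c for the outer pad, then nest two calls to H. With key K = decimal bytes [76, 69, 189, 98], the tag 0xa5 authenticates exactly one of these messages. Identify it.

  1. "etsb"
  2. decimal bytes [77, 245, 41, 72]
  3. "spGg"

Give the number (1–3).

Key decimal bytes [76, 69, 189, 98] = 4c 45 bd 62 is exactly B = 4 bytes: K' = 4c 45 bd 62.
K' ⊕ ipad = 7a 73 8b 54; K' ⊕ opad = 10 19 e1 3e.
m1: inner = H(7a 73 8b 54 65 74 73 62) = 7a; tag = H(10 19 e1 3e 7a) = c2
m2: inner = H(7a 73 8b 54 4d f5 29 48) = 7f; tag = H(10 19 e1 3e 7f) = c7
m3: inner = H(7a 73 8b 54 73 70 47 67) = 5d; tag = H(10 19 e1 3e 5d) = a5 ← matches

3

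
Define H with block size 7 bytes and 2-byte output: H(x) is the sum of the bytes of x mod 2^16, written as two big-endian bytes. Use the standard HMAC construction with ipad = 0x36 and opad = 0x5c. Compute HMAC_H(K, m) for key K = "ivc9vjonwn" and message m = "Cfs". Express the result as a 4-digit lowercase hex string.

02ee

Key "ivc9vjonwn" = 69 76 63 39 76 6a 6f 6e 77 6e is 10 bytes > B = 7, so hash it first: H(key) = 04 1d, then zero-pad to 7 bytes: K' = 04 1d 00 00 00 00 00.
K' ⊕ ipad = 32 2b 36 36 36 36 36.  K' ⊕ opad = 58 41 5c 5c 5c 5c 5c.
Inner input = (K'⊕ipad) ∥ m = 32 2b 36 36 36 36 36 ∥ 43 66 73.
Inner hash: sum = 50+43+54+54+54+54+54+67+102+115 = 647 → 02 87.
Outer input = (K'⊕opad) ∥ inner = 58 41 5c 5c 5c 5c 5c ∥ 02 87.
Outer hash (tag): sum = 88+65+92+92+92+92+92+2+135 = 750 → 02 ee.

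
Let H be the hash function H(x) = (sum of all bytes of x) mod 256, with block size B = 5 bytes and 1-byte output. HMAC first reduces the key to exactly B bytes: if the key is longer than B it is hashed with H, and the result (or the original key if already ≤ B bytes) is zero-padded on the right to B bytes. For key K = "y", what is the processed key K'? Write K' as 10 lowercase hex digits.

Key "y" = 79 is 1 byte ≤ B = 5; zero-pad to 5 bytes: K' = 79 00 00 00 00.

7900000000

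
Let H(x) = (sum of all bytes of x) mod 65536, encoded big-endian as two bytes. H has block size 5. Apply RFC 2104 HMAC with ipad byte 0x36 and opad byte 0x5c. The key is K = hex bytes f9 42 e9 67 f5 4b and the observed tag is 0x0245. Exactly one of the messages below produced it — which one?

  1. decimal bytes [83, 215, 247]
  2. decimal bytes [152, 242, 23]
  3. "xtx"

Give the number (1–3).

Key hex bytes f9 42 e9 67 f5 4b is 6 bytes > B = 5, so hash it first: H(key) = 03 cb, then zero-pad to 5 bytes: K' = 03 cb 00 00 00.
K' ⊕ ipad = 35 fd 36 36 36; K' ⊕ opad = 5f 97 5c 5c 5c.
m1: inner = H(35 fd 36 36 36 53 d7 f7) = 03 f5; tag = H(5f 97 5c 5c 5c 03 f5) = 0302
m2: inner = H(35 fd 36 36 36 98 f2 17) = 03 75; tag = H(5f 97 5c 5c 5c 03 75) = 0282
m3: inner = H(35 fd 36 36 36 78 74 78) = 03 38; tag = H(5f 97 5c 5c 5c 03 38) = 0245 ← matches

3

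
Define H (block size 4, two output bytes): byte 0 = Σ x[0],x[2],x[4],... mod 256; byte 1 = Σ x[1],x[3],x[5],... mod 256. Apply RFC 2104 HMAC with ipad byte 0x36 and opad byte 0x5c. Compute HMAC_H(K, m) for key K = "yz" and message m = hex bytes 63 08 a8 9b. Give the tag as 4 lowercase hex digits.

Key "yz" = 79 7a is 2 bytes ≤ B = 4; zero-pad to 4 bytes: K' = 79 7a 00 00.
K' ⊕ ipad = 4f 4c 36 36.  K' ⊕ opad = 25 26 5c 5c.
Inner input = (K'⊕ipad) ∥ m = 4f 4c 36 36 ∥ 63 08 a8 9b.
Inner hash: even-index sum = 400 mod 256 = 144; odd-index sum = 293 mod 256 = 37 → 90 25.
Outer input = (K'⊕opad) ∥ inner = 25 26 5c 5c ∥ 90 25.
Outer hash (tag): even-index sum = 273 mod 256 = 17; odd-index sum = 167 mod 256 = 167 → 11 a7.

11a7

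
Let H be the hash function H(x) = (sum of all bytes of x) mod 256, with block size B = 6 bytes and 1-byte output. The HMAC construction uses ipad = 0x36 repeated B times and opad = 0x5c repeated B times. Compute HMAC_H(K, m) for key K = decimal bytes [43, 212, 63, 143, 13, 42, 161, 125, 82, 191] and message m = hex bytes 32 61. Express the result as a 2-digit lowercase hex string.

e1

Key decimal bytes [43, 212, 63, 143, 13, 42, 161, 125, 82, 191] = 2b d4 3f 8f 0d 2a a1 7d 52 bf is 10 bytes > B = 6, so hash it first: H(key) = 33, then zero-pad to 6 bytes: K' = 33 00 00 00 00 00.
K' ⊕ ipad = 05 36 36 36 36 36.  K' ⊕ opad = 6f 5c 5c 5c 5c 5c.
Inner input = (K'⊕ipad) ∥ m = 05 36 36 36 36 36 ∥ 32 61.
Inner hash: sum = 5+54+54+54+54+54+50+97 = 422; mod 256 = 166 → a6.
Outer input = (K'⊕opad) ∥ inner = 6f 5c 5c 5c 5c 5c ∥ a6.
Outer hash (tag): sum = 111+92+92+92+92+92+166 = 737; mod 256 = 225 → e1.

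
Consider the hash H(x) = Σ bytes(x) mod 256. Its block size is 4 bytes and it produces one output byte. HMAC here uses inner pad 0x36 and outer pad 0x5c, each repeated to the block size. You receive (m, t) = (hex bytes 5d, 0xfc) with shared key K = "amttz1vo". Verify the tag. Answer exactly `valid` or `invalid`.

invalid

Key "amttz1vo" = 61 6d 74 74 7a 31 76 6f is 8 bytes > B = 4, so hash it first: H(key) = 46, then zero-pad to 4 bytes: K' = 46 00 00 00.
K' ⊕ ipad = 70 36 36 36; K' ⊕ opad = 1a 5c 5c 5c.
Inner hash: sum = 112+54+54+54+93 = 367; mod 256 = 111 → 6f.
Outer hash (recomputed tag): sum = 26+92+92+92+111 = 413; mod 256 = 157 → 9d.
Recomputed tag = 9d; claimed = fc → mismatch.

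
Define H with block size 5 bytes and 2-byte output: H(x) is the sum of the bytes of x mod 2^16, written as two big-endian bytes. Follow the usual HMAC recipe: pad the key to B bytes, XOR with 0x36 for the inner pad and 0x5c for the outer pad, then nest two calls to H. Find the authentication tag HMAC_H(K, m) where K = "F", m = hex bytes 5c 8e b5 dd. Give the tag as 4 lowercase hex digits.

0251

Key "F" = 46 is 1 byte ≤ B = 5; zero-pad to 5 bytes: K' = 46 00 00 00 00.
K' ⊕ ipad = 70 36 36 36 36.  K' ⊕ opad = 1a 5c 5c 5c 5c.
Inner input = (K'⊕ipad) ∥ m = 70 36 36 36 36 ∥ 5c 8e b5 dd.
Inner hash: sum = 112+54+54+54+54+92+142+181+221 = 964 → 03 c4.
Outer input = (K'⊕opad) ∥ inner = 1a 5c 5c 5c 5c ∥ 03 c4.
Outer hash (tag): sum = 26+92+92+92+92+3+196 = 593 → 02 51.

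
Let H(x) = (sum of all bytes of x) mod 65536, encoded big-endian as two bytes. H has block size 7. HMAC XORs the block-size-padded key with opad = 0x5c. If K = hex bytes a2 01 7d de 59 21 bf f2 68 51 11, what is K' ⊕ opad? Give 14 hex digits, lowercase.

Key hex bytes a2 01 7d de 59 21 bf f2 68 51 11 is 11 bytes > B = 7, so hash it first: H(key) = 04 f3, then zero-pad to 7 bytes: K' = 04 f3 00 00 00 00 00.
XOR each byte with 0x5c: 04⊕5c=58, f3⊕5c=af, 00⊕5c=5c, 00⊕5c=5c, 00⊕5c=5c, 00⊕5c=5c, 00⊕5c=5c.

58af5c5c5c5c5c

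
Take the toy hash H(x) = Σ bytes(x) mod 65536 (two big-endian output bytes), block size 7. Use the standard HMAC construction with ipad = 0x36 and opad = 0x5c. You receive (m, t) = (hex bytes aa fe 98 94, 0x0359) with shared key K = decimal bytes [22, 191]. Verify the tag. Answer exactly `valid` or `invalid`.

invalid

Key decimal bytes [22, 191] = 16 bf is 2 bytes ≤ B = 7; zero-pad to 7 bytes: K' = 16 bf 00 00 00 00 00.
K' ⊕ ipad = 20 89 36 36 36 36 36; K' ⊕ opad = 4a e3 5c 5c 5c 5c 5c.
Inner hash: sum = 32+137+54+54+54+54+54+170+254+152+148 = 1163 → 04 8b.
Outer hash (recomputed tag): sum = 74+227+92+92+92+92+92+4+139 = 904 → 03 88.
Recomputed tag = 0388; claimed = 0359 → mismatch.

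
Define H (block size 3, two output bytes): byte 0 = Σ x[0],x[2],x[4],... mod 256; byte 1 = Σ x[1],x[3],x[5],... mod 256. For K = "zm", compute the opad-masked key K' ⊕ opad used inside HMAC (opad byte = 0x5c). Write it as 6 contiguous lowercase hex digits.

26315c

Key "zm" = 7a 6d is 2 bytes ≤ B = 3; zero-pad to 3 bytes: K' = 7a 6d 00.
XOR each byte with 0x5c: 7a⊕5c=26, 6d⊕5c=31, 00⊕5c=5c.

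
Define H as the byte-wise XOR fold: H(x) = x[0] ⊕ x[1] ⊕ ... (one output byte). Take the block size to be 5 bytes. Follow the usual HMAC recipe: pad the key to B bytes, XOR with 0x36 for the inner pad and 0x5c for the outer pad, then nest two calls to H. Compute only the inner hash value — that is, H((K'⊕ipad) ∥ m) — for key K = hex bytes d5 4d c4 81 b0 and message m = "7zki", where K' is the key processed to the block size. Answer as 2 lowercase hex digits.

Key hex bytes d5 4d c4 81 b0 is exactly B = 5 bytes: K' = d5 4d c4 81 b0.
K' ⊕ ipad = e3 7b f2 b7 86.
Inner input = e3 7b f2 b7 86 ∥ 37 7a 6b 69.
Inner hash: XOR e3⊕7b⊕f2⊕b7⊕86⊕37⊕7a⊕6b⊕69 = 14.

14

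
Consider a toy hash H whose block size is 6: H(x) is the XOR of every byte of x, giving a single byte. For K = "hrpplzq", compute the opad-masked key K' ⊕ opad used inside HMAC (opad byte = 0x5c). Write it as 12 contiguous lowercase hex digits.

Key "hrpplzq" = 68 72 70 70 6c 7a 71 is 7 bytes > B = 6, so hash it first: H(key) = 7d, then zero-pad to 6 bytes: K' = 7d 00 00 00 00 00.
XOR each byte with 0x5c: 7d⊕5c=21, 00⊕5c=5c, 00⊕5c=5c, 00⊕5c=5c, 00⊕5c=5c, 00⊕5c=5c.

215c5c5c5c5c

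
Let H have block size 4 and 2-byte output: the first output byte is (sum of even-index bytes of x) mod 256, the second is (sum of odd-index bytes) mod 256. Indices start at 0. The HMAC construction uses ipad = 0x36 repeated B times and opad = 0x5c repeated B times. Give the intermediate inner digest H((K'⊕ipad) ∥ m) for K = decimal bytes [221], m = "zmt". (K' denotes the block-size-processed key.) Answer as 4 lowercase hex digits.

0fd9

Key decimal bytes [221] = dd is 1 byte ≤ B = 4; zero-pad to 4 bytes: K' = dd 00 00 00.
K' ⊕ ipad = eb 36 36 36.
Inner input = eb 36 36 36 ∥ 7a 6d 74.
Inner hash: even-index sum = 527 mod 256 = 15; odd-index sum = 217 mod 256 = 217 → 0f d9.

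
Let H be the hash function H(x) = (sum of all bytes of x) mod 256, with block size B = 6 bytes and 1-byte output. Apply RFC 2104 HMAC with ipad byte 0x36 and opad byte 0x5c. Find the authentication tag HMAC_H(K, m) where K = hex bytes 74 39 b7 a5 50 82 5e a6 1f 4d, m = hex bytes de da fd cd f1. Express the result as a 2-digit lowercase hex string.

e1

Key hex bytes 74 39 b7 a5 50 82 5e a6 1f 4d is 10 bytes > B = 6, so hash it first: H(key) = 4b, then zero-pad to 6 bytes: K' = 4b 00 00 00 00 00.
K' ⊕ ipad = 7d 36 36 36 36 36.  K' ⊕ opad = 17 5c 5c 5c 5c 5c.
Inner input = (K'⊕ipad) ∥ m = 7d 36 36 36 36 36 ∥ de da fd cd f1.
Inner hash: sum = 125+54+54+54+54+54+222+218+253+205+241 = 1534; mod 256 = 254 → fe.
Outer input = (K'⊕opad) ∥ inner = 17 5c 5c 5c 5c 5c ∥ fe.
Outer hash (tag): sum = 23+92+92+92+92+92+254 = 737; mod 256 = 225 → e1.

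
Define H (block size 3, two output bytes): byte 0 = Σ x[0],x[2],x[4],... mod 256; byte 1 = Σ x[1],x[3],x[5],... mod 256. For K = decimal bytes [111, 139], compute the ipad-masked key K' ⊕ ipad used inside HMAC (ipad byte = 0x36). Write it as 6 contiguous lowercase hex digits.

59bd36

Key decimal bytes [111, 139] = 6f 8b is 2 bytes ≤ B = 3; zero-pad to 3 bytes: K' = 6f 8b 00.
XOR each byte with 0x36: 6f⊕36=59, 8b⊕36=bd, 00⊕36=36.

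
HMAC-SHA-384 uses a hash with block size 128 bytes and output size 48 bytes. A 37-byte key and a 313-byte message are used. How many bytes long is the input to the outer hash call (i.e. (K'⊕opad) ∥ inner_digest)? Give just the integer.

176

Key is 37 ≤ 128 bytes, zero-padded: |K'| = 128.
Outer input = (K'⊕opad) ∥ H(inner) → 128 + 48 = 176 bytes.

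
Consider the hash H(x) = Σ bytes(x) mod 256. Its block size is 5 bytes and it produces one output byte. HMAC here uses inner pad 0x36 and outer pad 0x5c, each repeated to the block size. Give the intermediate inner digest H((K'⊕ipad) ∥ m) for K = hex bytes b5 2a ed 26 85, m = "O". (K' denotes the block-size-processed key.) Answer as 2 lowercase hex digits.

8c

Key hex bytes b5 2a ed 26 85 is exactly B = 5 bytes: K' = b5 2a ed 26 85.
K' ⊕ ipad = 83 1c db 10 b3.
Inner input = 83 1c db 10 b3 ∥ 4f.
Inner hash: sum = 131+28+219+16+179+79 = 652; mod 256 = 140 → 8c.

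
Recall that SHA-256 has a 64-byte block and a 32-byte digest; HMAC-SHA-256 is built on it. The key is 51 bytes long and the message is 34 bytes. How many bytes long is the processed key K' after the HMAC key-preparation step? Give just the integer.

64

Key is 51 ≤ 64 bytes, zero-padded: |K'| = 64.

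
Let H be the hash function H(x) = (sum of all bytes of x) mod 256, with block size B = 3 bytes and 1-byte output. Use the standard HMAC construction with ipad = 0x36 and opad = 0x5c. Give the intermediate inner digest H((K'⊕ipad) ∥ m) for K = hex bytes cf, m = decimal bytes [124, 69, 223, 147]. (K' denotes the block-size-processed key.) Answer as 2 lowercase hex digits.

98

Key hex bytes cf is 1 byte ≤ B = 3; zero-pad to 3 bytes: K' = cf 00 00.
K' ⊕ ipad = f9 36 36.
Inner input = f9 36 36 ∥ 7c 45 df 93.
Inner hash: sum = 249+54+54+124+69+223+147 = 920; mod 256 = 152 → 98.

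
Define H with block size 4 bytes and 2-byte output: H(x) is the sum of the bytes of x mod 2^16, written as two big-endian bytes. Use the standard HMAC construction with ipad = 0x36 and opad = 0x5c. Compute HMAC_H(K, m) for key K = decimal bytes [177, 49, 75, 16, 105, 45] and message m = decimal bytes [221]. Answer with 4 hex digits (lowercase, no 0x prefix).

Key decimal bytes [177, 49, 75, 16, 105, 45] = b1 31 4b 10 69 2d is 6 bytes > B = 4, so hash it first: H(key) = 01 d3, then zero-pad to 4 bytes: K' = 01 d3 00 00.
K' ⊕ ipad = 37 e5 36 36.  K' ⊕ opad = 5d 8f 5c 5c.
Inner input = (K'⊕ipad) ∥ m = 37 e5 36 36 ∥ dd.
Inner hash: sum = 55+229+54+54+221 = 613 → 02 65.
Outer input = (K'⊕opad) ∥ inner = 5d 8f 5c 5c ∥ 02 65.
Outer hash (tag): sum = 93+143+92+92+2+101 = 523 → 02 0b.

020b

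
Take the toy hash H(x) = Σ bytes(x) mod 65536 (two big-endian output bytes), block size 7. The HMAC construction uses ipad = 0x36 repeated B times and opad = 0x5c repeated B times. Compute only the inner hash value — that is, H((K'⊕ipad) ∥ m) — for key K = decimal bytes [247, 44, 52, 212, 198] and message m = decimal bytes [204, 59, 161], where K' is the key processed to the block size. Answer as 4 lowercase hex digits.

Key decimal bytes [247, 44, 52, 212, 198] = f7 2c 34 d4 c6 is 5 bytes ≤ B = 7; zero-pad to 7 bytes: K' = f7 2c 34 d4 c6 00 00.
K' ⊕ ipad = c1 1a 02 e2 f0 36 36.
Inner input = c1 1a 02 e2 f0 36 36 ∥ cc 3b a1.
Inner hash: sum = 193+26+2+226+240+54+54+204+59+161 = 1219 → 04 c3.

04c3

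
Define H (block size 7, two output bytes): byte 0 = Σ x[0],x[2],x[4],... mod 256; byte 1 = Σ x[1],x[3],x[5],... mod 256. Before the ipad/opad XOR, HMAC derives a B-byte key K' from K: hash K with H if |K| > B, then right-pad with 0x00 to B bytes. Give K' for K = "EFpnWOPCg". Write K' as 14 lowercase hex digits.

|K| = 9 > B = 7, so first hash the key.
H(K): even-index sum = 451 mod 256 = 195; odd-index sum = 326 mod 256 = 70 → c3 46.
Zero-pad H(K) = c3 46 to 7 bytes: K' = c3 46 00 00 00 00 00.

c3460000000000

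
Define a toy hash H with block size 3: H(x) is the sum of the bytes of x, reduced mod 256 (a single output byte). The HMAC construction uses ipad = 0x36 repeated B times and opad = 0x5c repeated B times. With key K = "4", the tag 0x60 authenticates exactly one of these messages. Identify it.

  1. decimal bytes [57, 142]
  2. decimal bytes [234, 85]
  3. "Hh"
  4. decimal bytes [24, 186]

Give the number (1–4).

Key "4" = 34 is 1 byte ≤ B = 3; zero-pad to 3 bytes: K' = 34 00 00.
K' ⊕ ipad = 02 36 36; K' ⊕ opad = 68 5c 5c.
m1: inner = H(02 36 36 39 8e) = 35; tag = H(68 5c 5c 35) = 55
m2: inner = H(02 36 36 ea 55) = ad; tag = H(68 5c 5c ad) = cd
m3: inner = H(02 36 36 48 68) = 1e; tag = H(68 5c 5c 1e) = 3e
m4: inner = H(02 36 36 18 ba) = 40; tag = H(68 5c 5c 40) = 60 ← matches

4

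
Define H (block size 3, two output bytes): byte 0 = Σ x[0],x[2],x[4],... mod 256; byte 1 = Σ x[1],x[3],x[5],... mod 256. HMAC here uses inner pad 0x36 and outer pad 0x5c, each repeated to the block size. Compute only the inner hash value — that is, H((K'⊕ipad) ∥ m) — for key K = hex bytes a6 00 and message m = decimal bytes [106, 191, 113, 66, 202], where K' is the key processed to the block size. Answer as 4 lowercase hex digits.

c7db

Key hex bytes a6 00 is 2 bytes ≤ B = 3; zero-pad to 3 bytes: K' = a6 00 00.
K' ⊕ ipad = 90 36 36.
Inner input = 90 36 36 ∥ 6a bf 71 42 ca.
Inner hash: even-index sum = 455 mod 256 = 199; odd-index sum = 475 mod 256 = 219 → c7 db.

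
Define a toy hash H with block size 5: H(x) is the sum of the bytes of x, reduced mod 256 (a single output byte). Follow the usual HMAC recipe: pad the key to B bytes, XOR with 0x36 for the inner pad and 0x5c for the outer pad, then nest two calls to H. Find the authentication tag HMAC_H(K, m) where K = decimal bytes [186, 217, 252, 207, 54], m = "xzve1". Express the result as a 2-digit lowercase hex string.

Key decimal bytes [186, 217, 252, 207, 54] = ba d9 fc cf 36 is exactly B = 5 bytes: K' = ba d9 fc cf 36.
K' ⊕ ipad = 8c ef ca f9 00.  K' ⊕ opad = e6 85 a0 93 6a.
Inner input = (K'⊕ipad) ∥ m = 8c ef ca f9 00 ∥ 78 7a 76 65 31.
Inner hash: sum = 140+239+202+249+0+120+122+118+101+49 = 1340; mod 256 = 60 → 3c.
Outer input = (K'⊕opad) ∥ inner = e6 85 a0 93 6a ∥ 3c.
Outer hash (tag): sum = 230+133+160+147+106+60 = 836; mod 256 = 68 → 44.

44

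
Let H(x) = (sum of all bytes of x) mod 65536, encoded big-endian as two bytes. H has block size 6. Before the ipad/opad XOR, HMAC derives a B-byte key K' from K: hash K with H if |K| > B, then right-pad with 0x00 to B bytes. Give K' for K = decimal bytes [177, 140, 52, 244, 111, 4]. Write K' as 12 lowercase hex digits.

Key decimal bytes [177, 140, 52, 244, 111, 4] = b1 8c 34 f4 6f 04 is exactly B = 6 bytes: K' = b1 8c 34 f4 6f 04.

b18c34f46f04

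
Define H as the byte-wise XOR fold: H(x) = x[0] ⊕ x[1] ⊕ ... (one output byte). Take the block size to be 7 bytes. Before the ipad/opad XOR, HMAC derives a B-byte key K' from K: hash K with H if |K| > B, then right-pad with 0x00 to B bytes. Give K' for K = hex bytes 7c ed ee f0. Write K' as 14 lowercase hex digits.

7cedeef0000000

Key hex bytes 7c ed ee f0 is 4 bytes ≤ B = 7; zero-pad to 7 bytes: K' = 7c ed ee f0 00 00 00.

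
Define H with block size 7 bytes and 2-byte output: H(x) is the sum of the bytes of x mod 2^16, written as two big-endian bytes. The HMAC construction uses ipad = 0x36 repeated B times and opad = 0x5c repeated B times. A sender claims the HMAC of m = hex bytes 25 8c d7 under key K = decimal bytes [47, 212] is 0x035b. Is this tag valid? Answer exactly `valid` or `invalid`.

valid

Key decimal bytes [47, 212] = 2f d4 is 2 bytes ≤ B = 7; zero-pad to 7 bytes: K' = 2f d4 00 00 00 00 00.
K' ⊕ ipad = 19 e2 36 36 36 36 36; K' ⊕ opad = 73 88 5c 5c 5c 5c 5c.
Inner hash: sum = 25+226+54+54+54+54+54+37+140+215 = 913 → 03 91.
Outer hash (recomputed tag): sum = 115+136+92+92+92+92+92+3+145 = 859 → 03 5b.
Recomputed tag = 035b; claimed = 035b → match.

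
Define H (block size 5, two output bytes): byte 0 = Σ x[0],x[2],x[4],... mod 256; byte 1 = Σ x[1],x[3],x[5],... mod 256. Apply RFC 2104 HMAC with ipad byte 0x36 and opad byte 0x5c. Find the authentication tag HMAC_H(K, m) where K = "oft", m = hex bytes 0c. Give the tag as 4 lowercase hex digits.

Key "oft" = 6f 66 74 is 3 bytes ≤ B = 5; zero-pad to 5 bytes: K' = 6f 66 74 00 00.
K' ⊕ ipad = 59 50 42 36 36.  K' ⊕ opad = 33 3a 28 5c 5c.
Inner input = (K'⊕ipad) ∥ m = 59 50 42 36 36 ∥ 0c.
Inner hash: even-index sum = 209 mod 256 = 209; odd-index sum = 146 mod 256 = 146 → d1 92.
Outer input = (K'⊕opad) ∥ inner = 33 3a 28 5c 5c ∥ d1 92.
Outer hash (tag): even-index sum = 329 mod 256 = 73; odd-index sum = 359 mod 256 = 103 → 49 67.

4967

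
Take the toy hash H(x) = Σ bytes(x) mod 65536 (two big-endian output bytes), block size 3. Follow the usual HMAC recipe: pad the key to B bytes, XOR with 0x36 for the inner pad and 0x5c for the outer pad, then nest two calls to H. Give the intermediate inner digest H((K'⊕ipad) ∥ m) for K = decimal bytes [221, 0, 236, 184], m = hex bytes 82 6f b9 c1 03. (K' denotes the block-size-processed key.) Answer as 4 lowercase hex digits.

038f

Key decimal bytes [221, 0, 236, 184] = dd 00 ec b8 is 4 bytes > B = 3, so hash it first: H(key) = 02 81, then zero-pad to 3 bytes: K' = 02 81 00.
K' ⊕ ipad = 34 b7 36.
Inner input = 34 b7 36 ∥ 82 6f b9 c1 03.
Inner hash: sum = 52+183+54+130+111+185+193+3 = 911 → 03 8f.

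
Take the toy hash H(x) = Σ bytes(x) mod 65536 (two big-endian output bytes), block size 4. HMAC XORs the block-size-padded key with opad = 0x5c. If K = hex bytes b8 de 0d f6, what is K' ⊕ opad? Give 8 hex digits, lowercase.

Key hex bytes b8 de 0d f6 is exactly B = 4 bytes: K' = b8 de 0d f6.
XOR each byte with 0x5c: b8⊕5c=e4, de⊕5c=82, 0d⊕5c=51, f6⊕5c=aa.

e48251aa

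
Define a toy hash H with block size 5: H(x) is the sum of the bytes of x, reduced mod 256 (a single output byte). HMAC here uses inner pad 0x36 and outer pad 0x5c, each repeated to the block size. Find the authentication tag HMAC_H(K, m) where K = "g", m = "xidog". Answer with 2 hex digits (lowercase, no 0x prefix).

Key "g" = 67 is 1 byte ≤ B = 5; zero-pad to 5 bytes: K' = 67 00 00 00 00.
K' ⊕ ipad = 51 36 36 36 36.  K' ⊕ opad = 3b 5c 5c 5c 5c.
Inner input = (K'⊕ipad) ∥ m = 51 36 36 36 36 ∥ 78 69 64 6f 67.
Inner hash: sum = 81+54+54+54+54+120+105+100+111+103 = 836; mod 256 = 68 → 44.
Outer input = (K'⊕opad) ∥ inner = 3b 5c 5c 5c 5c ∥ 44.
Outer hash (tag): sum = 59+92+92+92+92+68 = 495; mod 256 = 239 → ef.

ef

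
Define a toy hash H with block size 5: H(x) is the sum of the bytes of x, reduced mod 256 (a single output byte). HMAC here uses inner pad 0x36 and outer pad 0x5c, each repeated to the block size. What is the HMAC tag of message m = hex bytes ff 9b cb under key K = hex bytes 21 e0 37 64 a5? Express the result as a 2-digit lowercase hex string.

Key hex bytes 21 e0 37 64 a5 is exactly B = 5 bytes: K' = 21 e0 37 64 a5.
K' ⊕ ipad = 17 d6 01 52 93.  K' ⊕ opad = 7d bc 6b 38 f9.
Inner input = (K'⊕ipad) ∥ m = 17 d6 01 52 93 ∥ ff 9b cb.
Inner hash: sum = 23+214+1+82+147+255+155+203 = 1080; mod 256 = 56 → 38.
Outer input = (K'⊕opad) ∥ inner = 7d bc 6b 38 f9 ∥ 38.
Outer hash (tag): sum = 125+188+107+56+249+56 = 781; mod 256 = 13 → 0d.

0d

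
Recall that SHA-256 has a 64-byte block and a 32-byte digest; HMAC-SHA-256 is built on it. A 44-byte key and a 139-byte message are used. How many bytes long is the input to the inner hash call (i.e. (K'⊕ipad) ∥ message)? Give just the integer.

Key is 44 ≤ 64 bytes, zero-padded: |K'| = 64.
Inner input = (K'⊕ipad) ∥ m → 64 + 139 = 203 bytes.

203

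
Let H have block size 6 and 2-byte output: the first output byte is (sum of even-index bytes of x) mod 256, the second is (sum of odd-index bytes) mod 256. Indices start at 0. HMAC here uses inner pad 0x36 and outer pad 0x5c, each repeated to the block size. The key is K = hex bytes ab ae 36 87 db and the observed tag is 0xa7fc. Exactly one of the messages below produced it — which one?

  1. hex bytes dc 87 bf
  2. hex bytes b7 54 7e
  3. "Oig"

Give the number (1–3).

2

Key hex bytes ab ae 36 87 db is 5 bytes ≤ B = 6; zero-pad to 6 bytes: K' = ab ae 36 87 db 00.
K' ⊕ ipad = 9d 98 00 b1 ed 36; K' ⊕ opad = f7 f2 6a db 87 5c.
m1: inner = H(9d 98 00 b1 ed 36 dc 87 bf) = 25 06; tag = H(f7 f2 6a db 87 5c 25 06) = 0d2f
m2: inner = H(9d 98 00 b1 ed 36 b7 54 7e) = bf d3; tag = H(f7 f2 6a db 87 5c bf d3) = a7fc ← matches
m3: inner = H(9d 98 00 b1 ed 36 4f 69 67) = 40 e8; tag = H(f7 f2 6a db 87 5c 40 e8) = 2811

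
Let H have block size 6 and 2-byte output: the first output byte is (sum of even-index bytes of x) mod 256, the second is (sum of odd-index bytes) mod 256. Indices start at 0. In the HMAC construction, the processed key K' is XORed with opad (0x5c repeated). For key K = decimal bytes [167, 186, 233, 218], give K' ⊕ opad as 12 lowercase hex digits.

Key decimal bytes [167, 186, 233, 218] = a7 ba e9 da is 4 bytes ≤ B = 6; zero-pad to 6 bytes: K' = a7 ba e9 da 00 00.
XOR each byte with 0x5c: a7⊕5c=fb, ba⊕5c=e6, e9⊕5c=b5, da⊕5c=86, 00⊕5c=5c, 00⊕5c=5c.

fbe6b5865c5c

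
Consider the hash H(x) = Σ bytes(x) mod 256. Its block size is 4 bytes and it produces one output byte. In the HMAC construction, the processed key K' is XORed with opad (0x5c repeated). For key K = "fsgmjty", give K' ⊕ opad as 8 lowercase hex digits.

585c5c5c

Key "fsgmjty" = 66 73 67 6d 6a 74 79 is 7 bytes > B = 4, so hash it first: H(key) = 04, then zero-pad to 4 bytes: K' = 04 00 00 00.
XOR each byte with 0x5c: 04⊕5c=58, 00⊕5c=5c, 00⊕5c=5c, 00⊕5c=5c.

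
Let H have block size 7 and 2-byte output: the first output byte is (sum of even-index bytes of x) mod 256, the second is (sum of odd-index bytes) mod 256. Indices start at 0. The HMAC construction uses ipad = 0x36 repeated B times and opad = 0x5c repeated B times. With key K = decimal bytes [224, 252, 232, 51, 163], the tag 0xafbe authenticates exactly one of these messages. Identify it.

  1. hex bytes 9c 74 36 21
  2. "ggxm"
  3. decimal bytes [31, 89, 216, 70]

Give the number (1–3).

2

Key decimal bytes [224, 252, 232, 51, 163] = e0 fc e8 33 a3 is 5 bytes ≤ B = 7; zero-pad to 7 bytes: K' = e0 fc e8 33 a3 00 00.
K' ⊕ ipad = d6 ca de 05 95 36 36; K' ⊕ opad = bc a0 b4 6f ff 5c 5c.
m1: inner = H(d6 ca de 05 95 36 36 9c 74 36 21) = 14 d7; tag = H(bc a0 b4 6f ff 5c 5c 14 d7) = a27f
m2: inner = H(d6 ca de 05 95 36 36 67 67 78 6d) = 53 e4; tag = H(bc a0 b4 6f ff 5c 5c 53 e4) = afbe ← matches
m3: inner = H(d6 ca de 05 95 36 36 1f 59 d8 46) = 1e fc; tag = H(bc a0 b4 6f ff 5c 5c 1e fc) = c789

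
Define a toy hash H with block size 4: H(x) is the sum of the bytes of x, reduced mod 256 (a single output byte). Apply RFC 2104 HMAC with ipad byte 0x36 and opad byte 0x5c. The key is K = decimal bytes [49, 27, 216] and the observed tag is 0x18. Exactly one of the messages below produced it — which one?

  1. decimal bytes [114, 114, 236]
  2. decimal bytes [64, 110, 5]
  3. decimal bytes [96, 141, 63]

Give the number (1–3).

Key decimal bytes [49, 27, 216] = 31 1b d8 is 3 bytes ≤ B = 4; zero-pad to 4 bytes: K' = 31 1b d8 00.
K' ⊕ ipad = 07 2d ee 36; K' ⊕ opad = 6d 47 84 5c.
m1: inner = H(07 2d ee 36 72 72 ec) = 28; tag = H(6d 47 84 5c 28) = bc
m2: inner = H(07 2d ee 36 40 6e 05) = 0b; tag = H(6d 47 84 5c 0b) = 9f
m3: inner = H(07 2d ee 36 60 8d 3f) = 84; tag = H(6d 47 84 5c 84) = 18 ← matches

3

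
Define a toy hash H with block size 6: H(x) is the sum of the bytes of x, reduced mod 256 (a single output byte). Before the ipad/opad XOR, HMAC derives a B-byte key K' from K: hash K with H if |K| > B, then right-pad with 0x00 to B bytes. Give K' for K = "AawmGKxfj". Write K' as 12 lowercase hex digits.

600000000000

|K| = 9 > B = 6, so first hash the key.
H(K): sum = 65+97+119+109+71+75+120+102+106 = 864; mod 256 = 96 → 60.
Zero-pad H(K) = 60 to 6 bytes: K' = 60 00 00 00 00 00.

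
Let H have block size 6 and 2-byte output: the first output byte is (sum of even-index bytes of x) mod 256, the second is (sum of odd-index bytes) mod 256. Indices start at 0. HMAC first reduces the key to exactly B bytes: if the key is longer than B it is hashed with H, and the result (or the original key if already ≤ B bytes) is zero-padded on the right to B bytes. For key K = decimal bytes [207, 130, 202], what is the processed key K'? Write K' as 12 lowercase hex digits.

Key decimal bytes [207, 130, 202] = cf 82 ca is 3 bytes ≤ B = 6; zero-pad to 6 bytes: K' = cf 82 ca 00 00 00.

cf82ca000000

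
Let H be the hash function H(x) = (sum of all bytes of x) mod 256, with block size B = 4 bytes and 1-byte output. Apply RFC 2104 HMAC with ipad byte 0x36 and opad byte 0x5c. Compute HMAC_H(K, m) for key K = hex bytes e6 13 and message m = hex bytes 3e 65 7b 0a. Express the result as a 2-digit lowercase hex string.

4a

Key hex bytes e6 13 is 2 bytes ≤ B = 4; zero-pad to 4 bytes: K' = e6 13 00 00.
K' ⊕ ipad = d0 25 36 36.  K' ⊕ opad = ba 4f 5c 5c.
Inner input = (K'⊕ipad) ∥ m = d0 25 36 36 ∥ 3e 65 7b 0a.
Inner hash: sum = 208+37+54+54+62+101+123+10 = 649; mod 256 = 137 → 89.
Outer input = (K'⊕opad) ∥ inner = ba 4f 5c 5c ∥ 89.
Outer hash (tag): sum = 186+79+92+92+137 = 586; mod 256 = 74 → 4a.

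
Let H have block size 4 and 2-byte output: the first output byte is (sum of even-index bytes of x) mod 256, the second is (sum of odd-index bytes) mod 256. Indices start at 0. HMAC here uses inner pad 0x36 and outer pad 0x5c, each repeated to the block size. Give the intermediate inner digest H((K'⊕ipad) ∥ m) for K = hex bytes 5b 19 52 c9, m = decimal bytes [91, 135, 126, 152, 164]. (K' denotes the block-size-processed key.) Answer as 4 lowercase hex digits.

Key hex bytes 5b 19 52 c9 is exactly B = 4 bytes: K' = 5b 19 52 c9.
K' ⊕ ipad = 6d 2f 64 ff.
Inner input = 6d 2f 64 ff ∥ 5b 87 7e 98 a4.
Inner hash: even-index sum = 590 mod 256 = 78; odd-index sum = 589 mod 256 = 77 → 4e 4d.

4e4d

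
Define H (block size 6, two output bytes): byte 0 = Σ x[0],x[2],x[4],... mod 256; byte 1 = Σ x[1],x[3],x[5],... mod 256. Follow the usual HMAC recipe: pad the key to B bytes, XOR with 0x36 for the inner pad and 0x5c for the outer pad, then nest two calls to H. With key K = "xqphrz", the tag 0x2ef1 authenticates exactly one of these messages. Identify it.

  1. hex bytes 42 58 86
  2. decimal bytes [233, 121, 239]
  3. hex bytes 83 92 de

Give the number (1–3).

2

Key "xqphrz" = 78 71 70 68 72 7a is exactly B = 6 bytes: K' = 78 71 70 68 72 7a.
K' ⊕ ipad = 4e 47 46 5e 44 4c; K' ⊕ opad = 24 2d 2c 34 2e 26.
m1: inner = H(4e 47 46 5e 44 4c 42 58 86) = a0 49; tag = H(24 2d 2c 34 2e 26 a0 49) = 1ed0
m2: inner = H(4e 47 46 5e 44 4c e9 79 ef) = b0 6a; tag = H(24 2d 2c 34 2e 26 b0 6a) = 2ef1 ← matches
m3: inner = H(4e 47 46 5e 44 4c 83 92 de) = 39 83; tag = H(24 2d 2c 34 2e 26 39 83) = b70a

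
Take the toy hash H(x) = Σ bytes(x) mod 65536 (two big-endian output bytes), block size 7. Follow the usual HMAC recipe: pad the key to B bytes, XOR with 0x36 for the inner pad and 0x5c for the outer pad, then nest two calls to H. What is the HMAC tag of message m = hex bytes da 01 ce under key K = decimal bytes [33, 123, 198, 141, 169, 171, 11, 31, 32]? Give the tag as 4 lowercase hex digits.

03a6

Key decimal bytes [33, 123, 198, 141, 169, 171, 11, 31, 32] = 21 7b c6 8d a9 ab 0b 1f 20 is 9 bytes > B = 7, so hash it first: H(key) = 03 8d, then zero-pad to 7 bytes: K' = 03 8d 00 00 00 00 00.
K' ⊕ ipad = 35 bb 36 36 36 36 36.  K' ⊕ opad = 5f d1 5c 5c 5c 5c 5c.
Inner input = (K'⊕ipad) ∥ m = 35 bb 36 36 36 36 36 ∥ da 01 ce.
Inner hash: sum = 53+187+54+54+54+54+54+218+1+206 = 935 → 03 a7.
Outer input = (K'⊕opad) ∥ inner = 5f d1 5c 5c 5c 5c 5c ∥ 03 a7.
Outer hash (tag): sum = 95+209+92+92+92+92+92+3+167 = 934 → 03 a6.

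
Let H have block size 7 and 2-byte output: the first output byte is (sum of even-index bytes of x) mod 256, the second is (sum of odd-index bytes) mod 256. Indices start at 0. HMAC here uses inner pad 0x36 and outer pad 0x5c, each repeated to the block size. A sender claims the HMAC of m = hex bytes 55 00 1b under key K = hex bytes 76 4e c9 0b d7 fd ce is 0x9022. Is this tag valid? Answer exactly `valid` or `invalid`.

invalid

Key hex bytes 76 4e c9 0b d7 fd ce is exactly B = 7 bytes: K' = 76 4e c9 0b d7 fd ce.
K' ⊕ ipad = 40 78 ff 3d e1 cb f8; K' ⊕ opad = 2a 12 95 57 8b a1 92.
Inner hash: even-index sum = 792 mod 256 = 24; odd-index sum = 496 mod 256 = 240 → 18 f0.
Outer hash (recomputed tag): even-index sum = 716 mod 256 = 204; odd-index sum = 290 mod 256 = 34 → cc 22.
Recomputed tag = cc22; claimed = 9022 → mismatch.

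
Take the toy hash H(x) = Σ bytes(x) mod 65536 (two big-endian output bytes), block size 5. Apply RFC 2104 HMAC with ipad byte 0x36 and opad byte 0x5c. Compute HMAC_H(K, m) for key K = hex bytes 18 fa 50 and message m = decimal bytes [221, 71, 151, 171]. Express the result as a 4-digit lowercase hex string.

Key hex bytes 18 fa 50 is 3 bytes ≤ B = 5; zero-pad to 5 bytes: K' = 18 fa 50 00 00.
K' ⊕ ipad = 2e cc 66 36 36.  K' ⊕ opad = 44 a6 0c 5c 5c.
Inner input = (K'⊕ipad) ∥ m = 2e cc 66 36 36 ∥ dd 47 97 ab.
Inner hash: sum = 46+204+102+54+54+221+71+151+171 = 1074 → 04 32.
Outer input = (K'⊕opad) ∥ inner = 44 a6 0c 5c 5c ∥ 04 32.
Outer hash (tag): sum = 68+166+12+92+92+4+50 = 484 → 01 e4.

01e4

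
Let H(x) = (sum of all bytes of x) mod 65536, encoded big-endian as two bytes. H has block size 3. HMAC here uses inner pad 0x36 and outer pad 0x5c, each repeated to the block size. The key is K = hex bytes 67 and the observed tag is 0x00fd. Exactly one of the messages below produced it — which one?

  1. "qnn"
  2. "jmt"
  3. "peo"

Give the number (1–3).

2

Key hex bytes 67 is 1 byte ≤ B = 3; zero-pad to 3 bytes: K' = 67 00 00.
K' ⊕ ipad = 51 36 36; K' ⊕ opad = 3b 5c 5c.
m1: inner = H(51 36 36 71 6e 6e) = 02 0a; tag = H(3b 5c 5c 02 0a) = 00ff
m2: inner = H(51 36 36 6a 6d 74) = 02 08; tag = H(3b 5c 5c 02 08) = 00fd ← matches
m3: inner = H(51 36 36 70 65 6f) = 02 01; tag = H(3b 5c 5c 02 01) = 00f6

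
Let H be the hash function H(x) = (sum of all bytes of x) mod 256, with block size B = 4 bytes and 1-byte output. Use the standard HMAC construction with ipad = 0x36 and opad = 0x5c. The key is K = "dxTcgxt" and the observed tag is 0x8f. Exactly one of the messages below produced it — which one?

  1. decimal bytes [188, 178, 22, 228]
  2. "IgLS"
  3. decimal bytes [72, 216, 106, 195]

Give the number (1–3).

2

Key "dxTcgxt" = 64 78 54 63 67 78 74 is 7 bytes > B = 4, so hash it first: H(key) = e6, then zero-pad to 4 bytes: K' = e6 00 00 00.
K' ⊕ ipad = d0 36 36 36; K' ⊕ opad = ba 5c 5c 5c.
m1: inner = H(d0 36 36 36 bc b2 16 e4) = da; tag = H(ba 5c 5c 5c da) = a8
m2: inner = H(d0 36 36 36 49 67 4c 53) = c1; tag = H(ba 5c 5c 5c c1) = 8f ← matches
m3: inner = H(d0 36 36 36 48 d8 6a c3) = bf; tag = H(ba 5c 5c 5c bf) = 8d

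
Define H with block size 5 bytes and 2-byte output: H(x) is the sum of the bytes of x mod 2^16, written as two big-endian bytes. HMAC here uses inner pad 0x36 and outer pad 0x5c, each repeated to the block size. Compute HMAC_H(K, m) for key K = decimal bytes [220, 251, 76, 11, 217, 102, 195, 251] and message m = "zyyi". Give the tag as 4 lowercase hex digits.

02ad

Key decimal bytes [220, 251, 76, 11, 217, 102, 195, 251] = dc fb 4c 0b d9 66 c3 fb is 8 bytes > B = 5, so hash it first: H(key) = 05 2b, then zero-pad to 5 bytes: K' = 05 2b 00 00 00.
K' ⊕ ipad = 33 1d 36 36 36.  K' ⊕ opad = 59 77 5c 5c 5c.
Inner input = (K'⊕ipad) ∥ m = 33 1d 36 36 36 ∥ 7a 79 79 69.
Inner hash: sum = 51+29+54+54+54+122+121+121+105 = 711 → 02 c7.
Outer input = (K'⊕opad) ∥ inner = 59 77 5c 5c 5c ∥ 02 c7.
Outer hash (tag): sum = 89+119+92+92+92+2+199 = 685 → 02 ad.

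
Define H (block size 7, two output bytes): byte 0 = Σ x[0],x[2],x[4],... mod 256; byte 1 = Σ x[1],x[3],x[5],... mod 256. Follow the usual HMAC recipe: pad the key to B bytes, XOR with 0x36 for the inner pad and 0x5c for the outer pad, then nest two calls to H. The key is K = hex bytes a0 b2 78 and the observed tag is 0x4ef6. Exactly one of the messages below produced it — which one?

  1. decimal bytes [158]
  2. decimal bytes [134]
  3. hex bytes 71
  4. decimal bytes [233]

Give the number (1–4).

Key hex bytes a0 b2 78 is 3 bytes ≤ B = 7; zero-pad to 7 bytes: K' = a0 b2 78 00 00 00 00.
K' ⊕ ipad = 96 84 4e 36 36 36 36; K' ⊕ opad = fc ee 24 5c 5c 5c 5c.
m1: inner = H(96 84 4e 36 36 36 36 9e) = 50 8e; tag = H(fc ee 24 5c 5c 5c 5c 50 8e) = 66f6
m2: inner = H(96 84 4e 36 36 36 36 86) = 50 76; tag = H(fc ee 24 5c 5c 5c 5c 50 76) = 4ef6 ← matches
m3: inner = H(96 84 4e 36 36 36 36 71) = 50 61; tag = H(fc ee 24 5c 5c 5c 5c 50 61) = 39f6
m4: inner = H(96 84 4e 36 36 36 36 e9) = 50 d9; tag = H(fc ee 24 5c 5c 5c 5c 50 d9) = b1f6

2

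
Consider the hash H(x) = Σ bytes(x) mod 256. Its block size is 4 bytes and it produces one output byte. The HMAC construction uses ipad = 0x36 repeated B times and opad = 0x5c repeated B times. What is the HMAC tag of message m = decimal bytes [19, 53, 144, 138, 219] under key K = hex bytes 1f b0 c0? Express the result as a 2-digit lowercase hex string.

3f

Key hex bytes 1f b0 c0 is 3 bytes ≤ B = 4; zero-pad to 4 bytes: K' = 1f b0 c0 00.
K' ⊕ ipad = 29 86 f6 36.  K' ⊕ opad = 43 ec 9c 5c.
Inner input = (K'⊕ipad) ∥ m = 29 86 f6 36 ∥ 13 35 90 8a db.
Inner hash: sum = 41+134+246+54+19+53+144+138+219 = 1048; mod 256 = 24 → 18.
Outer input = (K'⊕opad) ∥ inner = 43 ec 9c 5c ∥ 18.
Outer hash (tag): sum = 67+236+156+92+24 = 575; mod 256 = 63 → 3f.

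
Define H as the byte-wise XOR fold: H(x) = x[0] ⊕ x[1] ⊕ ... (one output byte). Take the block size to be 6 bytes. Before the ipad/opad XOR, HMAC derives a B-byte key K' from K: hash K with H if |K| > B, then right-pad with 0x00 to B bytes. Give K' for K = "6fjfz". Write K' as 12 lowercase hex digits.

Key "6fjfz" = 36 66 6a 66 7a is 5 bytes ≤ B = 6; zero-pad to 6 bytes: K' = 36 66 6a 66 7a 00.

36666a667a00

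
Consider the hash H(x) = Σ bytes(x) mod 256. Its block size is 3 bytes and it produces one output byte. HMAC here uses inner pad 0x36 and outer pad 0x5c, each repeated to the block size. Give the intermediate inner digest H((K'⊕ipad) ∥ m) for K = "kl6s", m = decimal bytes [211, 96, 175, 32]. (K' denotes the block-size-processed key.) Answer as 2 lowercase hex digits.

24

Key "kl6s" = 6b 6c 36 73 is 4 bytes > B = 3, so hash it first: H(key) = 80, then zero-pad to 3 bytes: K' = 80 00 00.
K' ⊕ ipad = b6 36 36.
Inner input = b6 36 36 ∥ d3 60 af 20.
Inner hash: sum = 182+54+54+211+96+175+32 = 804; mod 256 = 36 → 24.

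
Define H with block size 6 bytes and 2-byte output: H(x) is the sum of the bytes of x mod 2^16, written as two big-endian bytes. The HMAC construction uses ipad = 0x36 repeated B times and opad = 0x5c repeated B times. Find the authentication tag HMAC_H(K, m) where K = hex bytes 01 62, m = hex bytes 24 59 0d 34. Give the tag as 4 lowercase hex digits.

Key hex bytes 01 62 is 2 bytes ≤ B = 6; zero-pad to 6 bytes: K' = 01 62 00 00 00 00.
K' ⊕ ipad = 37 54 36 36 36 36.  K' ⊕ opad = 5d 3e 5c 5c 5c 5c.
Inner input = (K'⊕ipad) ∥ m = 37 54 36 36 36 36 ∥ 24 59 0d 34.
Inner hash: sum = 55+84+54+54+54+54+36+89+13+52 = 545 → 02 21.
Outer input = (K'⊕opad) ∥ inner = 5d 3e 5c 5c 5c 5c ∥ 02 21.
Outer hash (tag): sum = 93+62+92+92+92+92+2+33 = 558 → 02 2e.

022e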